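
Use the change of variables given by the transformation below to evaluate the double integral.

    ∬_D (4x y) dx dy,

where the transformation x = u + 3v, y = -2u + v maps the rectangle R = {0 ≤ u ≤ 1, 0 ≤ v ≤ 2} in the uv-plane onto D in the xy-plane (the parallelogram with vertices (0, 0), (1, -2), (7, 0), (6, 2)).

Compute the Jacobian determinant of (x, y) with respect to (u, v):

    ∂(x,y)/∂(u,v) = | 1  3 | = (1)(1) - (3)(-2) = 7.
                   | -2  1 |

Its absolute value is |J| = 7 (the area scaling factor).

Substituting x = u + 3v, y = -2u + v into the integrand,

    4x y → -8u^2 - 20u v + 12v^2,

so the integral becomes

    ∬_R (-8u^2 - 20u v + 12v^2) · |J| du dv = ∫_0^1 ∫_0^2 (-56u^2 - 140u v + 84v^2) dv du.

Inner (v): -112u^2 - 280u + 224.
Outer (u): 140/3.

Therefore ∬_D (4x y) dx dy = 140/3.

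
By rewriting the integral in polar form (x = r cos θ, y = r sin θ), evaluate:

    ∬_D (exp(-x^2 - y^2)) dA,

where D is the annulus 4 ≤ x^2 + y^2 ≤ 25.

The region D is 2 ≤ r ≤ 5, 0 ≤ θ ≤ 2π in polar coordinates, where x = r cos(θ), y = r sin(θ), and dA = r dr dθ.

Under the substitution, the integrand becomes exp(-r^2), so

    ∬_D (exp(-x^2 - y^2)) dA = ∫_{0}^{2π} ∫_{2}^{5} (exp(-r^2)) · r dr dθ.

Inner integral (in r): ∫_{2}^{5} (exp(-r^2)) · r dr = -(1 - exp(21))exp(-25)/2.

Outer integral (in θ): ∫_{0}^{2π} (-(1 - exp(21))exp(-25)/2) dθ = -π (1 - exp(21))exp(-25).

Therefore ∬_D (exp(-x^2 - y^2)) dA = -π (1 - exp(21))exp(-25).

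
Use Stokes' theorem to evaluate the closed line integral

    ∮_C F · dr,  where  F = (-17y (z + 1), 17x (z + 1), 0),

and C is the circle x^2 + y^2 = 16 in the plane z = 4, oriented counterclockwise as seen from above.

Let S be the flat disk x^2 + y^2 ≤ 16 in the plane z = 4, with upward unit normal n̂ = ẑ. By Stokes' theorem,

    ∮_C F · dr = ∬_S (∇ × F) · n̂ dS = ∬_D (curl F)_z dA,

where D is the disk x^2 + y^2 ≤ 16.

Compute the curl of F = (-17y (z + 1), 17x (z + 1), 0):
    (∇ × F)_x = ∂F_z/∂y - ∂F_y/∂z = -17x,
    (∇ × F)_y = ∂F_x/∂z - ∂F_z/∂x = -17y,
    (∇ × F)_z = ∂F_y/∂x - ∂F_x/∂y = 34z + 34.

On z = 4, (curl F)_z = 170.

Convert to polar (x = r cos θ, y = r sin θ, dA = r dr dθ); the integrand becomes 170, so

    ∬_D (curl F)_z dA = ∫_0^{2π} ∫_0^{4} (170) · r dr dθ.

Inner (r from 0 to 4): 1360.
Outer (θ from 0 to 2π): 2720π.

Therefore ∮_C F · dr = 2720π.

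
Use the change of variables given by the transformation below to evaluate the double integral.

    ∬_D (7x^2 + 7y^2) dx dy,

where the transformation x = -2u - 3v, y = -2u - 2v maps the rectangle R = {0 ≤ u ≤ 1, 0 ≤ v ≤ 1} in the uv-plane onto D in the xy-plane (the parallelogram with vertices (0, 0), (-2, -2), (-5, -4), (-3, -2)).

Compute the Jacobian determinant of (x, y) with respect to (u, v):

    ∂(x,y)/∂(u,v) = | -2  -3 | = (-2)(-2) - (-3)(-2) = -2.
                   | -2  -2 |

Its absolute value is |J| = 2 (the area scaling factor).

Substituting x = -2u - 3v, y = -2u - 2v into the integrand,

    7x^2 + 7y^2 → 56u^2 + 140u v + 91v^2,

so the integral becomes

    ∬_R (56u^2 + 140u v + 91v^2) · |J| du dv = ∫_0^1 ∫_0^1 (112u^2 + 280u v + 182v^2) dv du.

Inner (v): 112u^2 + 140u + 182/3.
Outer (u): 168.

Therefore ∬_D (7x^2 + 7y^2) dx dy = 168.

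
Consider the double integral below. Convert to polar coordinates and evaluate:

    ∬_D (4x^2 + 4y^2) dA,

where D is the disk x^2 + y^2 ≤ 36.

The region D is 0 ≤ r ≤ 6, 0 ≤ θ ≤ 2π in polar coordinates, where x = r cos(θ), y = r sin(θ), and dA = r dr dθ.

Under the substitution, the integrand becomes 4r^2, so

    ∬_D (4x^2 + 4y^2) dA = ∫_{0}^{2π} ∫_{0}^{6} (4r^2) · r dr dθ.

Inner integral (in r): ∫_{0}^{6} (4r^2) · r dr = 1296.

Outer integral (in θ): ∫_{0}^{2π} (1296) dθ = 2592π.

Therefore ∬_D (4x^2 + 4y^2) dA = 2592π.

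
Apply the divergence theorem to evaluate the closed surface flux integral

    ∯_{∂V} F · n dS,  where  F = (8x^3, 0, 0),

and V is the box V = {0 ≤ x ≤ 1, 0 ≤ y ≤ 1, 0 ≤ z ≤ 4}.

By the divergence theorem,

    ∯_{∂V} F · n dS = ∭_V (∇ · F) dV.

Compute the divergence:
    ∇ · F = ∂F_x/∂x + ∂F_y/∂y + ∂F_z/∂z = 24x^2 + 0 + 0 = 24x^2.

V is a rectangular box, so dV = dx dy dz with 0 ≤ x ≤ 1, 0 ≤ y ≤ 1, 0 ≤ z ≤ 4.

Integrate (24x^2) over V as an iterated integral:

    ∭_V (∇·F) dV = ∫_0^{1} ∫_0^{1} ∫_0^{4} (24x^2) dz dy dx.

Inner (z from 0 to 4): 96x^2.
Middle (y from 0 to 1): 96x^2.
Outer (x from 0 to 1): 32.

Therefore ∯_{∂V} F · n dS = 32.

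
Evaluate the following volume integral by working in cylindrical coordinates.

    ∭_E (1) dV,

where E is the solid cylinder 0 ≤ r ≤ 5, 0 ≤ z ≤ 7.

In cylindrical coordinates, x = r cos(θ), y = r sin(θ), z = z, and dV = r dr dθ dz.

The integrand becomes 1, so

    ∭_E (1) dV = ∫_{0}^{2π} ∫_{0}^{5} ∫_{0}^{7} (1) · r dz dr dθ.

Inner (z): 7r.
Middle (r from 0 to 5): 175/2.
Outer (θ): 175π.

Therefore the triple integral equals 175π.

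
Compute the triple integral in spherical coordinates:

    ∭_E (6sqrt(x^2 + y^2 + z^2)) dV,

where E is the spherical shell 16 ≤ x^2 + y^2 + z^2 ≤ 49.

In spherical coordinates, x = ρ sin(φ) cos(θ), y = ρ sin(φ) sin(θ), z = ρ cos(φ), and dV = ρ^2 sin(φ) dρ dφ dθ.

The integrand becomes 6ρ, so

    ∭_E (6sqrt(x^2 + y^2 + z^2)) dV = ∫_{0}^{2π} ∫_{0}^{π} ∫_{4}^{7} (6ρ) · ρ^2 sin(φ) dρ dφ dθ.

Inner (ρ): 6435sin(φ)/2.
Middle (φ): 6435.
Outer (θ): 12870π.

Therefore the triple integral equals 12870π.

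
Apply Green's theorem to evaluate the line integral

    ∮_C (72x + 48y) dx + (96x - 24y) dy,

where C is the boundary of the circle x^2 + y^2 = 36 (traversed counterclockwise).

Green's theorem converts the closed line integral into a double integral over the enclosed region D:

    ∮_C P dx + Q dy = ∬_D (∂Q/∂x - ∂P/∂y) dA.

Here P = 72x + 48y, Q = 96x - 24y, so

    ∂Q/∂x = 96,    ∂P/∂y = 48,
    ∂Q/∂x - ∂P/∂y = 48.

D is the region x^2 + y^2 ≤ 36. Evaluating the double integral:

In polar coordinates (x = r cos θ, y = r sin θ, dA = r dr dθ) the integrand becomes 48, so

    ∬_D (48) dA = ∫_0^{2π} ∫_0^{6} (48) · r dr dθ.

Inner (r from 0 to 6): 864.
Outer (θ from 0 to 2π): 1728π.

Therefore ∮_C P dx + Q dy = 1728π.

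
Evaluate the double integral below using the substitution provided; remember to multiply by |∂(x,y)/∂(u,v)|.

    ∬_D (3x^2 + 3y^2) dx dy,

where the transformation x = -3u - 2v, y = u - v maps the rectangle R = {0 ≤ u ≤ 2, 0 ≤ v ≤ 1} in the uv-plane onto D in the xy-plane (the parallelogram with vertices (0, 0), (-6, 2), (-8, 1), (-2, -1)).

Compute the Jacobian determinant of (x, y) with respect to (u, v):

    ∂(x,y)/∂(u,v) = | -3  -2 | = (-3)(-1) - (-2)(1) = 5.
                   | 1  -1 |

Its absolute value is |J| = 5 (the area scaling factor).

Substituting x = -3u - 2v, y = u - v into the integrand,

    3x^2 + 3y^2 → 30u^2 + 30u v + 15v^2,

so the integral becomes

    ∬_R (30u^2 + 30u v + 15v^2) · |J| du dv = ∫_0^2 ∫_0^1 (150u^2 + 150u v + 75v^2) dv du.

Inner (v): 150u^2 + 75u + 25.
Outer (u): 600.

Therefore ∬_D (3x^2 + 3y^2) dx dy = 600.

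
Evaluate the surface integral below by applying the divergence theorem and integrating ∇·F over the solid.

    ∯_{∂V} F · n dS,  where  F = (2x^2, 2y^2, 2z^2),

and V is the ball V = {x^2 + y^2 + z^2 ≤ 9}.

By the divergence theorem,

    ∯_{∂V} F · n dS = ∭_V (∇ · F) dV.

Compute the divergence:
    ∇ · F = ∂F_x/∂x + ∂F_y/∂y + ∂F_z/∂z = 4x + 4y + 4z.

In spherical coordinates, x = ρ sin(φ) cos(θ), y = ρ sin(φ) sin(θ), z = ρ cos(φ), dV = ρ^2 sin(φ) dρ dφ dθ, with 0 ≤ ρ ≤ 3, 0 ≤ φ ≤ π, 0 ≤ θ ≤ 2π.

The integrand, after substitution and multiplying by the volume element, becomes (4ρ (sqrt(2)sin(φ)sin(θ + π/4) + cos(φ))) · ρ^2 sin(φ), so

    ∭_V (∇·F) dV = ∫_0^{2π} ∫_0^{π} ∫_0^{3} (4ρ (sqrt(2)sin(φ)sin(θ + π/4) + cos(φ))) · ρ^2 sin(φ) dρ dφ dθ.

Inner (ρ from 0 to 3): 81(sqrt(2)sin(φ)sin(θ + π/4) + cos(φ))sin(φ).
Middle (φ from 0 to π): 81sqrt(2)π sin(θ + π/4)/2.
Outer (θ from 0 to 2π): 0.

Therefore ∯_{∂V} F · n dS = 0.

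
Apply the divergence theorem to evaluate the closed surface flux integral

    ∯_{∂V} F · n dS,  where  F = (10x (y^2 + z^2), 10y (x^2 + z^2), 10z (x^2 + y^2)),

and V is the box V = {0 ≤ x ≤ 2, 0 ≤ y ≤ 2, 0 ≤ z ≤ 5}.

By the divergence theorem,

    ∯_{∂V} F · n dS = ∭_V (∇ · F) dV.

Compute the divergence:
    ∇ · F = ∂F_x/∂x + ∂F_y/∂y + ∂F_z/∂z = 10y^2 + 10z^2 + 10x^2 + 10z^2 + 10x^2 + 10y^2 = 20x^2 + 20y^2 + 20z^2.

V is a rectangular box, so dV = dx dy dz with 0 ≤ x ≤ 2, 0 ≤ y ≤ 2, 0 ≤ z ≤ 5.

Integrate (20x^2 + 20y^2 + 20z^2) over V as an iterated integral:

    ∭_V (∇·F) dV = ∫_0^{2} ∫_0^{2} ∫_0^{5} (20x^2 + 20y^2 + 20z^2) dz dy dx.

Inner (z from 0 to 5): 100x^2 + 100y^2 + 2500/3.
Middle (y from 0 to 2): 200x^2 + 5800/3.
Outer (x from 0 to 2): 4400.

Therefore ∯_{∂V} F · n dS = 4400.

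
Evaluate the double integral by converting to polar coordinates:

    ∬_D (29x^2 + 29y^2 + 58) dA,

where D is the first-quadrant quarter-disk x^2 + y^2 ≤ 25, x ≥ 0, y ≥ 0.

The region D is 0 ≤ r ≤ 5, 0 ≤ θ ≤ π/2 in polar coordinates, where x = r cos(θ), y = r sin(θ), and dA = r dr dθ.

Under the substitution, the integrand becomes 29r^2 + 58, so

    ∬_D (29x^2 + 29y^2 + 58) dA = ∫_{0}^{π/2} ∫_{0}^{5} (29r^2 + 58) · r dr dθ.

Inner integral (in r): ∫_{0}^{5} (29r^2 + 58) · r dr = 21025/4.

Outer integral (in θ): ∫_{0}^{π/2} (21025/4) dθ = 21025π/8.

Therefore ∬_D (29x^2 + 29y^2 + 58) dA = 21025π/8.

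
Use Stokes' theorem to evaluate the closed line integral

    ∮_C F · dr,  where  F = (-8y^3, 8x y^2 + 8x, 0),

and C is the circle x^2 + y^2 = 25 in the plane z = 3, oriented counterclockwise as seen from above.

Let S be the flat disk x^2 + y^2 ≤ 25 in the plane z = 3, with upward unit normal n̂ = ẑ. By Stokes' theorem,

    ∮_C F · dr = ∬_S (∇ × F) · n̂ dS = ∬_D (curl F)_z dA,

where D is the disk x^2 + y^2 ≤ 25.

Compute the curl of F = (-8y^3, 8x y^2 + 8x, 0):
    (∇ × F)_x = ∂F_z/∂y - ∂F_y/∂z = 0,
    (∇ × F)_y = ∂F_x/∂z - ∂F_z/∂x = 0,
    (∇ × F)_z = ∂F_y/∂x - ∂F_x/∂y = 32y^2 + 8.

On z = 3, (curl F)_z = 32y^2 + 8.

Convert to polar (x = r cos θ, y = r sin θ, dA = r dr dθ); the integrand becomes 32r^2sin(θ)^2 + 8, so

    ∬_D (curl F)_z dA = ∫_0^{2π} ∫_0^{5} (32r^2sin(θ)^2 + 8) · r dr dθ.

Inner (r from 0 to 5): 5000sin(θ)^2 + 100.
Outer (θ from 0 to 2π): 5200π.

Therefore ∮_C F · dr = 5200π.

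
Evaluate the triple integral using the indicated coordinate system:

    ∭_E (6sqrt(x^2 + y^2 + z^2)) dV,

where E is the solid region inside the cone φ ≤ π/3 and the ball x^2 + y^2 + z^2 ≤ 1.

In spherical coordinates, x = ρ sin(φ) cos(θ), y = ρ sin(φ) sin(θ), z = ρ cos(φ), and dV = ρ^2 sin(φ) dρ dφ dθ.

The integrand becomes 6ρ, so

    ∭_E (6sqrt(x^2 + y^2 + z^2)) dV = ∫_{0}^{2π} ∫_{0}^{π/3} ∫_{0}^{1} (6ρ) · ρ^2 sin(φ) dρ dφ dθ.

Inner (ρ): 3sin(φ)/2.
Middle (φ): 3/4.
Outer (θ): 3π/2.

Therefore the triple integral equals 3π/2.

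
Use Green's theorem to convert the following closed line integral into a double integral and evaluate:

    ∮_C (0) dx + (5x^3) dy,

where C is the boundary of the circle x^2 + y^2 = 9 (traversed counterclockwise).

Green's theorem converts the closed line integral into a double integral over the enclosed region D:

    ∮_C P dx + Q dy = ∬_D (∂Q/∂x - ∂P/∂y) dA.

Here P = 0, Q = 5x^3, so

    ∂Q/∂x = 15x^2,    ∂P/∂y = 0,
    ∂Q/∂x - ∂P/∂y = 15x^2.

D is the region x^2 + y^2 ≤ 9. Evaluating the double integral:

In polar coordinates (x = r cos θ, y = r sin θ, dA = r dr dθ) the integrand becomes 15r^2cos(θ)^2, so

    ∬_D (15x^2) dA = ∫_0^{2π} ∫_0^{3} (15r^2cos(θ)^2) · r dr dθ.

Inner (r from 0 to 3): 1215cos(θ)^2/4.
Outer (θ from 0 to 2π): 1215π/4.

Therefore ∮_C P dx + Q dy = 1215π/4.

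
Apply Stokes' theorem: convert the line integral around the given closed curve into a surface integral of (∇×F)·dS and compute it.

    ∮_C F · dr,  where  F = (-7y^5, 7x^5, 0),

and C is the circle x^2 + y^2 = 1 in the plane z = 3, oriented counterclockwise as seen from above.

Let S be the flat disk x^2 + y^2 ≤ 1 in the plane z = 3, with upward unit normal n̂ = ẑ. By Stokes' theorem,

    ∮_C F · dr = ∬_S (∇ × F) · n̂ dS = ∬_D (curl F)_z dA,

where D is the disk x^2 + y^2 ≤ 1.

Compute the curl of F = (-7y^5, 7x^5, 0):
    (∇ × F)_x = ∂F_z/∂y - ∂F_y/∂z = 0,
    (∇ × F)_y = ∂F_x/∂z - ∂F_z/∂x = 0,
    (∇ × F)_z = ∂F_y/∂x - ∂F_x/∂y = 35x^4 + 35y^4.

On z = 3, (curl F)_z = 35x^4 + 35y^4.

Convert to polar (x = r cos θ, y = r sin θ, dA = r dr dθ); the integrand becomes 35r^4(sin(θ)^4 + cos(θ)^4), so

    ∬_D (curl F)_z dA = ∫_0^{2π} ∫_0^{1} (35r^4(sin(θ)^4 + cos(θ)^4)) · r dr dθ.

Inner (r from 0 to 1): 35sin(θ)^4/6 + 35cos(θ)^4/6.
Outer (θ from 0 to 2π): 35π/4.

Therefore ∮_C F · dr = 35π/4.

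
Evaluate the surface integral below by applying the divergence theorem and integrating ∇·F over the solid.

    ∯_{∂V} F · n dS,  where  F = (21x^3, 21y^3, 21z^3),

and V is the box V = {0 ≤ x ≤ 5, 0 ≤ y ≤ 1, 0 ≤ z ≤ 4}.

By the divergence theorem,

    ∯_{∂V} F · n dS = ∭_V (∇ · F) dV.

Compute the divergence:
    ∇ · F = ∂F_x/∂x + ∂F_y/∂y + ∂F_z/∂z = 63x^2 + 63y^2 + 63z^2.

V is a rectangular box, so dV = dx dy dz with 0 ≤ x ≤ 5, 0 ≤ y ≤ 1, 0 ≤ z ≤ 4.

Integrate (63x^2 + 63y^2 + 63z^2) over V as an iterated integral:

    ∭_V (∇·F) dV = ∫_0^{5} ∫_0^{1} ∫_0^{4} (63x^2 + 63y^2 + 63z^2) dz dy dx.

Inner (z from 0 to 4): 252x^2 + 252y^2 + 1344.
Middle (y from 0 to 1): 252x^2 + 1428.
Outer (x from 0 to 5): 17640.

Therefore ∯_{∂V} F · n dS = 17640.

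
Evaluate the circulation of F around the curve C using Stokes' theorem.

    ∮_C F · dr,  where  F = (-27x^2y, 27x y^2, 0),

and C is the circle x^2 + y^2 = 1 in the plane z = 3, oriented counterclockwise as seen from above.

Let S be the flat disk x^2 + y^2 ≤ 1 in the plane z = 3, with upward unit normal n̂ = ẑ. By Stokes' theorem,

    ∮_C F · dr = ∬_S (∇ × F) · n̂ dS = ∬_D (curl F)_z dA,

where D is the disk x^2 + y^2 ≤ 1.

Compute the curl of F = (-27x^2y, 27x y^2, 0):
    (∇ × F)_x = ∂F_z/∂y - ∂F_y/∂z = 0,
    (∇ × F)_y = ∂F_x/∂z - ∂F_z/∂x = 0,
    (∇ × F)_z = ∂F_y/∂x - ∂F_x/∂y = 27x^2 + 27y^2.

On z = 3, (curl F)_z = 27x^2 + 27y^2.

Convert to polar (x = r cos θ, y = r sin θ, dA = r dr dθ); the integrand becomes 27r^2, so

    ∬_D (curl F)_z dA = ∫_0^{2π} ∫_0^{1} (27r^2) · r dr dθ.

Inner (r from 0 to 1): 27/4.
Outer (θ from 0 to 2π): 27π/2.

Therefore ∮_C F · dr = 27π/2.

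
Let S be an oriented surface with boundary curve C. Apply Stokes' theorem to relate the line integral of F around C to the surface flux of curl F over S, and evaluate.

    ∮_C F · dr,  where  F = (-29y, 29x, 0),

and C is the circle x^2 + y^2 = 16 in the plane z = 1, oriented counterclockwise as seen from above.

Let S be the flat disk x^2 + y^2 ≤ 16 in the plane z = 1, with upward unit normal n̂ = ẑ. By Stokes' theorem,

    ∮_C F · dr = ∬_S (∇ × F) · n̂ dS = ∬_D (curl F)_z dA,

where D is the disk x^2 + y^2 ≤ 16.

Compute the curl of F = (-29y, 29x, 0):
    (∇ × F)_x = ∂F_z/∂y - ∂F_y/∂z = 0,
    (∇ × F)_y = ∂F_x/∂z - ∂F_z/∂x = 0,
    (∇ × F)_z = ∂F_y/∂x - ∂F_x/∂y = 58.

On z = 1, (curl F)_z = 58.

Convert to polar (x = r cos θ, y = r sin θ, dA = r dr dθ); the integrand becomes 58, so

    ∬_D (curl F)_z dA = ∫_0^{2π} ∫_0^{4} (58) · r dr dθ.

Inner (r from 0 to 4): 464.
Outer (θ from 0 to 2π): 928π.

Therefore ∮_C F · dr = 928π.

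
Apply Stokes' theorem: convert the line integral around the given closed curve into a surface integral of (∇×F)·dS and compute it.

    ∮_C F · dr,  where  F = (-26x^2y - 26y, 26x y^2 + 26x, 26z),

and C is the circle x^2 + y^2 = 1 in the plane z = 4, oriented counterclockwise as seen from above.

Let S be the flat disk x^2 + y^2 ≤ 1 in the plane z = 4, with upward unit normal n̂ = ẑ. By Stokes' theorem,

    ∮_C F · dr = ∬_S (∇ × F) · n̂ dS = ∬_D (curl F)_z dA,

where D is the disk x^2 + y^2 ≤ 1.

Compute the curl of F = (-26x^2y - 26y, 26x y^2 + 26x, 26z):
    (∇ × F)_x = ∂F_z/∂y - ∂F_y/∂z = 0,
    (∇ × F)_y = ∂F_x/∂z - ∂F_z/∂x = 0,
    (∇ × F)_z = ∂F_y/∂x - ∂F_x/∂y = 26x^2 + 26y^2 + 52.

On z = 4, (curl F)_z = 26x^2 + 26y^2 + 52.

Convert to polar (x = r cos θ, y = r sin θ, dA = r dr dθ); the integrand becomes 26r^2 + 52, so

    ∬_D (curl F)_z dA = ∫_0^{2π} ∫_0^{1} (26r^2 + 52) · r dr dθ.

Inner (r from 0 to 1): 65/2.
Outer (θ from 0 to 2π): 65π.

Therefore ∮_C F · dr = 65π.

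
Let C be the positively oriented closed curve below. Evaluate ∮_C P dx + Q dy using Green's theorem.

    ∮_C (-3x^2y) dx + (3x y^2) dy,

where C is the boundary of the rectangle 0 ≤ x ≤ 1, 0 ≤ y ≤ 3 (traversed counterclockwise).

Green's theorem converts the closed line integral into a double integral over the enclosed region D:

    ∮_C P dx + Q dy = ∬_D (∂Q/∂x - ∂P/∂y) dA.

Here P = -3x^2y, Q = 3x y^2, so

    ∂Q/∂x = 3y^2,    ∂P/∂y = -3x^2,
    ∂Q/∂x - ∂P/∂y = 3x^2 + 3y^2.

D is the region 0 ≤ x ≤ 1, 0 ≤ y ≤ 3. Evaluating the double integral:

    ∬_D (3x^2 + 3y^2) dA = ∫_0^{1} ∫_0^{3} (3x^2 + 3y^2) dy dx.

Inner (y from 0 to 3): 9x^2 + 27.
Outer (x from 0 to 1): 30.

Therefore ∮_C P dx + Q dy = 30.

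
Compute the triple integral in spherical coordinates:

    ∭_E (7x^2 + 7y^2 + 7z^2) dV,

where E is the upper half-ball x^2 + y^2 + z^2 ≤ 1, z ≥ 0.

In spherical coordinates, x = ρ sin(φ) cos(θ), y = ρ sin(φ) sin(θ), z = ρ cos(φ), and dV = ρ^2 sin(φ) dρ dφ dθ.

The integrand becomes 7ρ^2, so

    ∭_E (7x^2 + 7y^2 + 7z^2) dV = ∫_{0}^{2π} ∫_{0}^{π/2} ∫_{0}^{1} (7ρ^2) · ρ^2 sin(φ) dρ dφ dθ.

Inner (ρ): 7sin(φ)/5.
Middle (φ): 7/5.
Outer (θ): 14π/5.

Therefore the triple integral equals 14π/5.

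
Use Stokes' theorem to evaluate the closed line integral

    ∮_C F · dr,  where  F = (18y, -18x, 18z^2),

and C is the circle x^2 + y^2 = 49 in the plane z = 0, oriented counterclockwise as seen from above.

Let S be the flat disk x^2 + y^2 ≤ 49 in the plane z = 0, with upward unit normal n̂ = ẑ. By Stokes' theorem,

    ∮_C F · dr = ∬_S (∇ × F) · n̂ dS = ∬_D (curl F)_z dA,

where D is the disk x^2 + y^2 ≤ 49.

Compute the curl of F = (18y, -18x, 18z^2):
    (∇ × F)_x = ∂F_z/∂y - ∂F_y/∂z = 0,
    (∇ × F)_y = ∂F_x/∂z - ∂F_z/∂x = 0,
    (∇ × F)_z = ∂F_y/∂x - ∂F_x/∂y = -36.

On z = 0, (curl F)_z = -36.

Convert to polar (x = r cos θ, y = r sin θ, dA = r dr dθ); the integrand becomes -36, so

    ∬_D (curl F)_z dA = ∫_0^{2π} ∫_0^{7} (-36) · r dr dθ.

Inner (r from 0 to 7): -882.
Outer (θ from 0 to 2π): -1764π.

Therefore ∮_C F · dr = -1764π.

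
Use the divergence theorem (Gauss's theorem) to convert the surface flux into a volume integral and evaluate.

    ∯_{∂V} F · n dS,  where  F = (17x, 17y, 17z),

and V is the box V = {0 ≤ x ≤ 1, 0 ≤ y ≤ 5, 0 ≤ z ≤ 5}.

By the divergence theorem,

    ∯_{∂V} F · n dS = ∭_V (∇ · F) dV.

Compute the divergence:
    ∇ · F = ∂F_x/∂x + ∂F_y/∂y + ∂F_z/∂z = 17 + 17 + 17 = 51.

V is a rectangular box, so dV = dx dy dz with 0 ≤ x ≤ 1, 0 ≤ y ≤ 5, 0 ≤ z ≤ 5.

Integrate (51) over V as an iterated integral:

    ∭_V (∇·F) dV = ∫_0^{1} ∫_0^{5} ∫_0^{5} (51) dz dy dx.

Inner (z from 0 to 5): 255.
Middle (y from 0 to 5): 1275.
Outer (x from 0 to 1): 1275.

Therefore ∯_{∂V} F · n dS = 1275.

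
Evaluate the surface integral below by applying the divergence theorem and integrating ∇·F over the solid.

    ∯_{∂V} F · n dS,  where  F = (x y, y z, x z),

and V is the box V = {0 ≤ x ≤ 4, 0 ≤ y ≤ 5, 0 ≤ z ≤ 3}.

By the divergence theorem,

    ∯_{∂V} F · n dS = ∭_V (∇ · F) dV.

Compute the divergence:
    ∇ · F = ∂F_x/∂x + ∂F_y/∂y + ∂F_z/∂z = y + z + x = x + y + z.

V is a rectangular box, so dV = dx dy dz with 0 ≤ x ≤ 4, 0 ≤ y ≤ 5, 0 ≤ z ≤ 3.

Integrate (x + y + z) over V as an iterated integral:

    ∭_V (∇·F) dV = ∫_0^{4} ∫_0^{5} ∫_0^{3} (x + y + z) dz dy dx.

Inner (z from 0 to 3): 3x + 3y + 9/2.
Middle (y from 0 to 5): 15x + 60.
Outer (x from 0 to 4): 360.

Therefore ∯_{∂V} F · n dS = 360.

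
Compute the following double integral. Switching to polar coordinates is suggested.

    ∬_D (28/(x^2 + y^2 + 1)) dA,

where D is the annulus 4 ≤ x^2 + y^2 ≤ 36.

The region D is 2 ≤ r ≤ 6, 0 ≤ θ ≤ 2π in polar coordinates, where x = r cos(θ), y = r sin(θ), and dA = r dr dθ.

Under the substitution, the integrand becomes 28/(r^2 + 1), so

    ∬_D (28/(x^2 + y^2 + 1)) dA = ∫_{0}^{2π} ∫_{2}^{6} (28/(r^2 + 1)) · r dr dθ.

Inner integral (in r): ∫_{2}^{6} (28/(r^2 + 1)) · r dr = log(9012061295995008299689/6103515625).

Outer integral (in θ): ∫_{0}^{2π} (log(9012061295995008299689/6103515625)) dθ = log((9012061295995008299689/6103515625)^(2π)).

Therefore ∬_D (28/(x^2 + y^2 + 1)) dA = log((9012061295995008299689/6103515625)^(2π)).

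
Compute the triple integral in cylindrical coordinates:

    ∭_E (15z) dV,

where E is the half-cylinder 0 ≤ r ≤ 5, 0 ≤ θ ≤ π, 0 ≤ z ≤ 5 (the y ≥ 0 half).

In cylindrical coordinates, x = r cos(θ), y = r sin(θ), z = z, and dV = r dr dθ dz.

The integrand becomes 15z, so

    ∭_E (15z) dV = ∫_{0}^{π} ∫_{0}^{5} ∫_{0}^{5} (15z) · r dz dr dθ.

Inner (z): 375r/2.
Middle (r from 0 to 5): 9375/4.
Outer (θ): 9375π/4.

Therefore the triple integral equals 9375π/4.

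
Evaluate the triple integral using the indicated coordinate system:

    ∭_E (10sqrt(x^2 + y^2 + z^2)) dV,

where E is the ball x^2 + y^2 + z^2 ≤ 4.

In spherical coordinates, x = ρ sin(φ) cos(θ), y = ρ sin(φ) sin(θ), z = ρ cos(φ), and dV = ρ^2 sin(φ) dρ dφ dθ.

The integrand becomes 10ρ, so

    ∭_E (10sqrt(x^2 + y^2 + z^2)) dV = ∫_{0}^{2π} ∫_{0}^{π} ∫_{0}^{2} (10ρ) · ρ^2 sin(φ) dρ dφ dθ.

Inner (ρ): 40sin(φ).
Middle (φ): 80.
Outer (θ): 160π.

Therefore the triple integral equals 160π.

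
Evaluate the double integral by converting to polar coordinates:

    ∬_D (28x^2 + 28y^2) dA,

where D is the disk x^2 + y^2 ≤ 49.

The region D is 0 ≤ r ≤ 7, 0 ≤ θ ≤ 2π in polar coordinates, where x = r cos(θ), y = r sin(θ), and dA = r dr dθ.

Under the substitution, the integrand becomes 28r^2, so

    ∬_D (28x^2 + 28y^2) dA = ∫_{0}^{2π} ∫_{0}^{7} (28r^2) · r dr dθ.

Inner integral (in r): ∫_{0}^{7} (28r^2) · r dr = 16807.

Outer integral (in θ): ∫_{0}^{2π} (16807) dθ = 33614π.

Therefore ∬_D (28x^2 + 28y^2) dA = 33614π.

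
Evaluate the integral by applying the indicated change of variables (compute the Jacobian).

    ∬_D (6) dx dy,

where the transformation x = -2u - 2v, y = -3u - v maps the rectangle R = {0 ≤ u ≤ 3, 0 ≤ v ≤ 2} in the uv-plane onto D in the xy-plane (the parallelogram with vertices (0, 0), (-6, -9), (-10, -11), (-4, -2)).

Compute the Jacobian determinant of (x, y) with respect to (u, v):

    ∂(x,y)/∂(u,v) = | -2  -2 | = (-2)(-1) - (-2)(-3) = -4.
                   | -3  -1 |

Its absolute value is |J| = 4 (the area scaling factor).

Substituting x = -2u - 2v, y = -3u - v into the integrand,

    6 → 6,

so the integral becomes

    ∬_R (6) · |J| du dv = ∫_0^3 ∫_0^2 (24) dv du.

Inner (v): 48.
Outer (u): 144.

Therefore ∬_D (6) dx dy = 144.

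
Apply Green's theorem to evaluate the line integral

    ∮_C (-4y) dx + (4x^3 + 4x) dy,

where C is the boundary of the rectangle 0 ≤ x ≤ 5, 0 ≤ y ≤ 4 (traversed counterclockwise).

Green's theorem converts the closed line integral into a double integral over the enclosed region D:

    ∮_C P dx + Q dy = ∬_D (∂Q/∂x - ∂P/∂y) dA.

Here P = -4y, Q = 4x^3 + 4x, so

    ∂Q/∂x = 12x^2 + 4,    ∂P/∂y = -4,
    ∂Q/∂x - ∂P/∂y = 12x^2 + 8.

D is the region 0 ≤ x ≤ 5, 0 ≤ y ≤ 4. Evaluating the double integral:

    ∬_D (12x^2 + 8) dA = ∫_0^{5} ∫_0^{4} (12x^2 + 8) dy dx.

Inner (y from 0 to 4): 48x^2 + 32.
Outer (x from 0 to 5): 2160.

Therefore ∮_C P dx + Q dy = 2160.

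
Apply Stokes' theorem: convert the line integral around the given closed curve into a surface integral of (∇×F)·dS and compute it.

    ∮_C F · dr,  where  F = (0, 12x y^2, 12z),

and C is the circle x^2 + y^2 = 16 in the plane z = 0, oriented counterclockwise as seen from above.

Let S be the flat disk x^2 + y^2 ≤ 16 in the plane z = 0, with upward unit normal n̂ = ẑ. By Stokes' theorem,

    ∮_C F · dr = ∬_S (∇ × F) · n̂ dS = ∬_D (curl F)_z dA,

where D is the disk x^2 + y^2 ≤ 16.

Compute the curl of F = (0, 12x y^2, 12z):
    (∇ × F)_x = ∂F_z/∂y - ∂F_y/∂z = 0,
    (∇ × F)_y = ∂F_x/∂z - ∂F_z/∂x = 0,
    (∇ × F)_z = ∂F_y/∂x - ∂F_x/∂y = 12y^2.

On z = 0, (curl F)_z = 12y^2.

Convert to polar (x = r cos θ, y = r sin θ, dA = r dr dθ); the integrand becomes 12r^2sin(θ)^2, so

    ∬_D (curl F)_z dA = ∫_0^{2π} ∫_0^{4} (12r^2sin(θ)^2) · r dr dθ.

Inner (r from 0 to 4): 768sin(θ)^2.
Outer (θ from 0 to 2π): 768π.

Therefore ∮_C F · dr = 768π.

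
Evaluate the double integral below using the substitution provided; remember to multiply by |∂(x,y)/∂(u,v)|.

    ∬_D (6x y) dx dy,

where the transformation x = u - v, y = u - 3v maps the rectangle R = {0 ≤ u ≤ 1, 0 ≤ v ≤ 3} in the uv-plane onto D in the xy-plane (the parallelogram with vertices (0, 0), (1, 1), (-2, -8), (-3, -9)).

Compute the Jacobian determinant of (x, y) with respect to (u, v):

    ∂(x,y)/∂(u,v) = | 1  -1 | = (1)(-3) - (-1)(1) = -2.
                   | 1  -3 |

Its absolute value is |J| = 2 (the area scaling factor).

Substituting x = u - v, y = u - 3v into the integrand,

    6x y → 6u^2 - 24u v + 18v^2,

so the integral becomes

    ∬_R (6u^2 - 24u v + 18v^2) · |J| du dv = ∫_0^1 ∫_0^3 (12u^2 - 48u v + 36v^2) dv du.

Inner (v): 36u^2 - 216u + 324.
Outer (u): 228.

Therefore ∬_D (6x y) dx dy = 228.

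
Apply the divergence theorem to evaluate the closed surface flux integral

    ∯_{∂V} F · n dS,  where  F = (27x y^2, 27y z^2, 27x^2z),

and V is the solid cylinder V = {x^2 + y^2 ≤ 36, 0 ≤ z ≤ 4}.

By the divergence theorem,

    ∯_{∂V} F · n dS = ∭_V (∇ · F) dV.

Compute the divergence:
    ∇ · F = ∂F_x/∂x + ∂F_y/∂y + ∂F_z/∂z = 27y^2 + 27z^2 + 27x^2 = 27x^2 + 27y^2 + 27z^2.

In cylindrical coordinates, x = r cos(θ), y = r sin(θ), z = z, dV = r dr dθ dz, with 0 ≤ r ≤ 6, 0 ≤ θ ≤ 2π, 0 ≤ z ≤ 4.

The integrand, after substitution and multiplying by the volume element, becomes (27r^2 + 27z^2) · r, so

    ∭_V (∇·F) dV = ∫_0^{2π} ∫_0^{6} ∫_0^{4} (27r^2 + 27z^2) · r dz dr dθ.

Inner (z from 0 to 4): 108r^3 + 576r.
Middle (r from 0 to 6): 45360.
Outer (θ from 0 to 2π): 90720π.

Therefore ∯_{∂V} F · n dS = 90720π.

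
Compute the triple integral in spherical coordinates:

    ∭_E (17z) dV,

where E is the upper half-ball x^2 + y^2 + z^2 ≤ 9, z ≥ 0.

In spherical coordinates, x = ρ sin(φ) cos(θ), y = ρ sin(φ) sin(θ), z = ρ cos(φ), and dV = ρ^2 sin(φ) dρ dφ dθ.

The integrand becomes 17ρ cos(φ), so

    ∭_E (17z) dV = ∫_{0}^{2π} ∫_{0}^{π/2} ∫_{0}^{3} (17ρ cos(φ)) · ρ^2 sin(φ) dρ dφ dθ.

Inner (ρ): 1377sin(2φ)/8.
Middle (φ): 1377/8.
Outer (θ): 1377π/4.

Therefore the triple integral equals 1377π/4.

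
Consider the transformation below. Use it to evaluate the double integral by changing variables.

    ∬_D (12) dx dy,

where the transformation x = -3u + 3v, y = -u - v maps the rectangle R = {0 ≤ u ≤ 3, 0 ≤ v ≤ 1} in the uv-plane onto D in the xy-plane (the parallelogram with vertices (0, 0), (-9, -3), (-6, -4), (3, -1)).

Compute the Jacobian determinant of (x, y) with respect to (u, v):

    ∂(x,y)/∂(u,v) = | -3  3 | = (-3)(-1) - (3)(-1) = 6.
                   | -1  -1 |

Its absolute value is |J| = 6 (the area scaling factor).

Substituting x = -3u + 3v, y = -u - v into the integrand,

    12 → 12,

so the integral becomes

    ∬_R (12) · |J| du dv = ∫_0^3 ∫_0^1 (72) dv du.

Inner (v): 72.
Outer (u): 216.

Therefore ∬_D (12) dx dy = 216.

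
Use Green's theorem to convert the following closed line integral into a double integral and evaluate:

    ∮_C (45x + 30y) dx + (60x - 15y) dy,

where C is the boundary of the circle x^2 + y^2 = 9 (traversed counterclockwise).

Green's theorem converts the closed line integral into a double integral over the enclosed region D:

    ∮_C P dx + Q dy = ∬_D (∂Q/∂x - ∂P/∂y) dA.

Here P = 45x + 30y, Q = 60x - 15y, so

    ∂Q/∂x = 60,    ∂P/∂y = 30,
    ∂Q/∂x - ∂P/∂y = 30.

D is the region x^2 + y^2 ≤ 9. Evaluating the double integral:

In polar coordinates (x = r cos θ, y = r sin θ, dA = r dr dθ) the integrand becomes 30, so

    ∬_D (30) dA = ∫_0^{2π} ∫_0^{3} (30) · r dr dθ.

Inner (r from 0 to 3): 135.
Outer (θ from 0 to 2π): 270π.

Therefore ∮_C P dx + Q dy = 270π.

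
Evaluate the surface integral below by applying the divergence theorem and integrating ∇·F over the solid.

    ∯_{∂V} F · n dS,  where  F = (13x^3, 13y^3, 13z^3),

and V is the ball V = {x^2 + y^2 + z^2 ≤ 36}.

By the divergence theorem,

    ∯_{∂V} F · n dS = ∭_V (∇ · F) dV.

Compute the divergence:
    ∇ · F = ∂F_x/∂x + ∂F_y/∂y + ∂F_z/∂z = 39x^2 + 39y^2 + 39z^2.

In spherical coordinates, x = ρ sin(φ) cos(θ), y = ρ sin(φ) sin(θ), z = ρ cos(φ), dV = ρ^2 sin(φ) dρ dφ dθ, with 0 ≤ ρ ≤ 6, 0 ≤ φ ≤ π, 0 ≤ θ ≤ 2π.

The integrand, after substitution and multiplying by the volume element, becomes (39ρ^2) · ρ^2 sin(φ), so

    ∭_V (∇·F) dV = ∫_0^{2π} ∫_0^{π} ∫_0^{6} (39ρ^2) · ρ^2 sin(φ) dρ dφ dθ.

Inner (ρ from 0 to 6): 303264sin(φ)/5.
Middle (φ from 0 to π): 606528/5.
Outer (θ from 0 to 2π): 1213056π/5.

Therefore ∯_{∂V} F · n dS = 1213056π/5.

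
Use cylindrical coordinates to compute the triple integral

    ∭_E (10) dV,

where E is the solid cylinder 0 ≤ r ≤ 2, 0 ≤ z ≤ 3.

In cylindrical coordinates, x = r cos(θ), y = r sin(θ), z = z, and dV = r dr dθ dz.

The integrand becomes 10, so

    ∭_E (10) dV = ∫_{0}^{2π} ∫_{0}^{2} ∫_{0}^{3} (10) · r dz dr dθ.

Inner (z): 30r.
Middle (r from 0 to 2): 60.
Outer (θ): 120π.

Therefore the triple integral equals 120π.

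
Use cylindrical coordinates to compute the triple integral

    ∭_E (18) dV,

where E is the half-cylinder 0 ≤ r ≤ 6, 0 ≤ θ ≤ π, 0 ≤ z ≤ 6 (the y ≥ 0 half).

In cylindrical coordinates, x = r cos(θ), y = r sin(θ), z = z, and dV = r dr dθ dz.

The integrand becomes 18, so

    ∭_E (18) dV = ∫_{0}^{π} ∫_{0}^{6} ∫_{0}^{6} (18) · r dz dr dθ.

Inner (z): 108r.
Middle (r from 0 to 6): 1944.
Outer (θ): 1944π.

Therefore the triple integral equals 1944π.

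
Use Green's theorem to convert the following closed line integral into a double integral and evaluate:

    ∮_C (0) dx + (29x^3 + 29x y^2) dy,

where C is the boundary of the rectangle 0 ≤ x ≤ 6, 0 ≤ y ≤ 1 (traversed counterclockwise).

Green's theorem converts the closed line integral into a double integral over the enclosed region D:

    ∮_C P dx + Q dy = ∬_D (∂Q/∂x - ∂P/∂y) dA.

Here P = 0, Q = 29x^3 + 29x y^2, so

    ∂Q/∂x = 87x^2 + 29y^2,    ∂P/∂y = 0,
    ∂Q/∂x - ∂P/∂y = 87x^2 + 29y^2.

D is the region 0 ≤ x ≤ 6, 0 ≤ y ≤ 1. Evaluating the double integral:

    ∬_D (87x^2 + 29y^2) dA = ∫_0^{6} ∫_0^{1} (87x^2 + 29y^2) dy dx.

Inner (y from 0 to 1): 87x^2 + 29/3.
Outer (x from 0 to 6): 6322.

Therefore ∮_C P dx + Q dy = 6322.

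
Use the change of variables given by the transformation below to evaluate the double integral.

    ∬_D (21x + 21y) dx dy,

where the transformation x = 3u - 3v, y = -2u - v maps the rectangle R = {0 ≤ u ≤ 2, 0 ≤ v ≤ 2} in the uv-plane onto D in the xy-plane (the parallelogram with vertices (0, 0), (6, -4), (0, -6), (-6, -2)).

Compute the Jacobian determinant of (x, y) with respect to (u, v):

    ∂(x,y)/∂(u,v) = | 3  -3 | = (3)(-1) - (-3)(-2) = -9.
                   | -2  -1 |

Its absolute value is |J| = 9 (the area scaling factor).

Substituting x = 3u - 3v, y = -2u - v into the integrand,

    21x + 21y → 21u - 84v,

so the integral becomes

    ∬_R (21u - 84v) · |J| du dv = ∫_0^2 ∫_0^2 (189u - 756v) dv du.

Inner (v): 378u - 1512.
Outer (u): -2268.

Therefore ∬_D (21x + 21y) dx dy = -2268.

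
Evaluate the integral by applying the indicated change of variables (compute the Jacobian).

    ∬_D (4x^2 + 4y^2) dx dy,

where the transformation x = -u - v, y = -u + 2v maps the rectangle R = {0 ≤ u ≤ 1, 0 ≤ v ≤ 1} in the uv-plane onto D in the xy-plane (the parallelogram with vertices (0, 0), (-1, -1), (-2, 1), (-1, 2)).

Compute the Jacobian determinant of (x, y) with respect to (u, v):

    ∂(x,y)/∂(u,v) = | -1  -1 | = (-1)(2) - (-1)(-1) = -3.
                   | -1  2 |

Its absolute value is |J| = 3 (the area scaling factor).

Substituting x = -u - v, y = -u + 2v into the integrand,

    4x^2 + 4y^2 → 8u^2 - 8u v + 20v^2,

so the integral becomes

    ∬_R (8u^2 - 8u v + 20v^2) · |J| du dv = ∫_0^1 ∫_0^1 (24u^2 - 24u v + 60v^2) dv du.

Inner (v): 24u^2 - 12u + 20.
Outer (u): 22.

Therefore ∬_D (4x^2 + 4y^2) dx dy = 22.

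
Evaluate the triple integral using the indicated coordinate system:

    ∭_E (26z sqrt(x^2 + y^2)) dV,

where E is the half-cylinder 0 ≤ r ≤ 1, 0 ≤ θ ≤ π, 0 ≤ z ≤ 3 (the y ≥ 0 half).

In cylindrical coordinates, x = r cos(θ), y = r sin(θ), z = z, and dV = r dr dθ dz.

The integrand becomes 26r z, so

    ∭_E (26z sqrt(x^2 + y^2)) dV = ∫_{0}^{π} ∫_{0}^{1} ∫_{0}^{3} (26r z) · r dz dr dθ.

Inner (z): 117r^2.
Middle (r from 0 to 1): 39.
Outer (θ): 39π.

Therefore the triple integral equals 39π.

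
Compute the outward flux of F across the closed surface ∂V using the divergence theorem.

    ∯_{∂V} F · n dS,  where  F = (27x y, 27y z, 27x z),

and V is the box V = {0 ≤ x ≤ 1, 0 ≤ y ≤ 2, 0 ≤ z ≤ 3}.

By the divergence theorem,

    ∯_{∂V} F · n dS = ∭_V (∇ · F) dV.

Compute the divergence:
    ∇ · F = ∂F_x/∂x + ∂F_y/∂y + ∂F_z/∂z = 27y + 27z + 27x = 27x + 27y + 27z.

V is a rectangular box, so dV = dx dy dz with 0 ≤ x ≤ 1, 0 ≤ y ≤ 2, 0 ≤ z ≤ 3.

Integrate (27x + 27y + 27z) over V as an iterated integral:

    ∭_V (∇·F) dV = ∫_0^{1} ∫_0^{2} ∫_0^{3} (27x + 27y + 27z) dz dy dx.

Inner (z from 0 to 3): 81x + 81y + 243/2.
Middle (y from 0 to 2): 162x + 405.
Outer (x from 0 to 1): 486.

Therefore ∯_{∂V} F · n dS = 486.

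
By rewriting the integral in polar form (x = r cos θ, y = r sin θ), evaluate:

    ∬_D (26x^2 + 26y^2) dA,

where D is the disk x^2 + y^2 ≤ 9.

The region D is 0 ≤ r ≤ 3, 0 ≤ θ ≤ 2π in polar coordinates, where x = r cos(θ), y = r sin(θ), and dA = r dr dθ.

Under the substitution, the integrand becomes 26r^2, so

    ∬_D (26x^2 + 26y^2) dA = ∫_{0}^{2π} ∫_{0}^{3} (26r^2) · r dr dθ.

Inner integral (in r): ∫_{0}^{3} (26r^2) · r dr = 1053/2.

Outer integral (in θ): ∫_{0}^{2π} (1053/2) dθ = 1053π.

Therefore ∬_D (26x^2 + 26y^2) dA = 1053π.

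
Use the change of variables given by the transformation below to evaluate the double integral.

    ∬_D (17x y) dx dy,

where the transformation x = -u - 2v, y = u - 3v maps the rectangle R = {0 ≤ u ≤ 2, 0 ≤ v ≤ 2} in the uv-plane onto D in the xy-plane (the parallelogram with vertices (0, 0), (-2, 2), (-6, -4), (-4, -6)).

Compute the Jacobian determinant of (x, y) with respect to (u, v):

    ∂(x,y)/∂(u,v) = | -1  -2 | = (-1)(-3) - (-2)(1) = 5.
                   | 1  -3 |

Its absolute value is |J| = 5 (the area scaling factor).

Substituting x = -u - 2v, y = u - 3v into the integrand,

    17x y → -17u^2 + 17u v + 102v^2,

so the integral becomes

    ∬_R (-17u^2 + 17u v + 102v^2) · |J| du dv = ∫_0^2 ∫_0^2 (-85u^2 + 85u v + 510v^2) dv du.

Inner (v): -170u^2 + 170u + 1360.
Outer (u): 7820/3.

Therefore ∬_D (17x y) dx dy = 7820/3.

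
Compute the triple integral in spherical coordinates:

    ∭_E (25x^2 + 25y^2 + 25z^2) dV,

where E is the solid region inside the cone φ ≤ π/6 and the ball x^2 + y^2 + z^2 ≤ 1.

In spherical coordinates, x = ρ sin(φ) cos(θ), y = ρ sin(φ) sin(θ), z = ρ cos(φ), and dV = ρ^2 sin(φ) dρ dφ dθ.

The integrand becomes 25ρ^2, so

    ∭_E (25x^2 + 25y^2 + 25z^2) dV = ∫_{0}^{2π} ∫_{0}^{π/6} ∫_{0}^{1} (25ρ^2) · ρ^2 sin(φ) dρ dφ dθ.

Inner (ρ): 5sin(φ).
Middle (φ): 5 - 5sqrt(3)/2.
Outer (θ): 5π (2 - sqrt(3)).

Therefore the triple integral equals 5π (2 - sqrt(3)).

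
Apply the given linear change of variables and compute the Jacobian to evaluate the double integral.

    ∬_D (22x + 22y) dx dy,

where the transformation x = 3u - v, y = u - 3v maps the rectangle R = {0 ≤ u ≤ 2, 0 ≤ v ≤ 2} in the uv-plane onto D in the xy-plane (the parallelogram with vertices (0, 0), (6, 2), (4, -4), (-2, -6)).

Compute the Jacobian determinant of (x, y) with respect to (u, v):

    ∂(x,y)/∂(u,v) = | 3  -1 | = (3)(-3) - (-1)(1) = -8.
                   | 1  -3 |

Its absolute value is |J| = 8 (the area scaling factor).

Substituting x = 3u - v, y = u - 3v into the integrand,

    22x + 22y → 88u - 88v,

so the integral becomes

    ∬_R (88u - 88v) · |J| du dv = ∫_0^2 ∫_0^2 (704u - 704v) dv du.

Inner (v): 1408u - 1408.
Outer (u): 0.

Therefore ∬_D (22x + 22y) dx dy = 0.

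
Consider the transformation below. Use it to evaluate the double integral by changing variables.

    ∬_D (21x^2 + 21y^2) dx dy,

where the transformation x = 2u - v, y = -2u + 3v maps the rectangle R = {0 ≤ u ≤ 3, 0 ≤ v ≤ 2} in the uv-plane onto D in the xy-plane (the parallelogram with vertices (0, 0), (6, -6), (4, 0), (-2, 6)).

Compute the Jacobian determinant of (x, y) with respect to (u, v):

    ∂(x,y)/∂(u,v) = | 2  -1 | = (2)(3) - (-1)(-2) = 4.
                   | -2  3 |

Its absolute value is |J| = 4 (the area scaling factor).

Substituting x = 2u - v, y = -2u + 3v into the integrand,

    21x^2 + 21y^2 → 168u^2 - 336u v + 210v^2,

so the integral becomes

    ∬_R (168u^2 - 336u v + 210v^2) · |J| du dv = ∫_0^3 ∫_0^2 (672u^2 - 1344u v + 840v^2) dv du.

Inner (v): 1344u^2 - 2688u + 2240.
Outer (u): 6720.

Therefore ∬_D (21x^2 + 21y^2) dx dy = 6720.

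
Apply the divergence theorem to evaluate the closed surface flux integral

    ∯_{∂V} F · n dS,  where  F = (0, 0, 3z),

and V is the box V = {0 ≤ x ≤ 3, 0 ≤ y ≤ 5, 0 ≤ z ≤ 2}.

By the divergence theorem,

    ∯_{∂V} F · n dS = ∭_V (∇ · F) dV.

Compute the divergence:
    ∇ · F = ∂F_x/∂x + ∂F_y/∂y + ∂F_z/∂z = 0 + 0 + 3 = 3.

V is a rectangular box, so dV = dx dy dz with 0 ≤ x ≤ 3, 0 ≤ y ≤ 5, 0 ≤ z ≤ 2.

Integrate (3) over V as an iterated integral:

    ∭_V (∇·F) dV = ∫_0^{3} ∫_0^{5} ∫_0^{2} (3) dz dy dx.

Inner (z from 0 to 2): 6.
Middle (y from 0 to 5): 30.
Outer (x from 0 to 3): 90.

Therefore ∯_{∂V} F · n dS = 90.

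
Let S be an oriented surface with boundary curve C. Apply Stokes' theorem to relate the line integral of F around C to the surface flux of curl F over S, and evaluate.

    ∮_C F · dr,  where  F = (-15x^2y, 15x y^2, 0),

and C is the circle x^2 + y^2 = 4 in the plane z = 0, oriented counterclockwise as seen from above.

Let S be the flat disk x^2 + y^2 ≤ 4 in the plane z = 0, with upward unit normal n̂ = ẑ. By Stokes' theorem,

    ∮_C F · dr = ∬_S (∇ × F) · n̂ dS = ∬_D (curl F)_z dA,

where D is the disk x^2 + y^2 ≤ 4.

Compute the curl of F = (-15x^2y, 15x y^2, 0):
    (∇ × F)_x = ∂F_z/∂y - ∂F_y/∂z = 0,
    (∇ × F)_y = ∂F_x/∂z - ∂F_z/∂x = 0,
    (∇ × F)_z = ∂F_y/∂x - ∂F_x/∂y = 15x^2 + 15y^2.

On z = 0, (curl F)_z = 15x^2 + 15y^2.

Convert to polar (x = r cos θ, y = r sin θ, dA = r dr dθ); the integrand becomes 15r^2, so

    ∬_D (curl F)_z dA = ∫_0^{2π} ∫_0^{2} (15r^2) · r dr dθ.

Inner (r from 0 to 2): 60.
Outer (θ from 0 to 2π): 120π.

Therefore ∮_C F · dr = 120π.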